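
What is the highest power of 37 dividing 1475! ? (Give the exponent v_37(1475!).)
v_37(1475!) = 40

Legendre's formula: v_p(n!) = Σ_{k ≥ 1} ⌊n / p^k⌋. For p = 37, n = 1475, the terms are:
  ⌊1475/37^1⌋ = ⌊1475/37⌋ = 39
  ⌊1475/37^2⌋ = ⌊1475/1369⌋ = 1
(the next term ⌊1475/37^3⌋ = 0, terminating the sum). Summing: v_37(1475!) = 39 + 1 = 40.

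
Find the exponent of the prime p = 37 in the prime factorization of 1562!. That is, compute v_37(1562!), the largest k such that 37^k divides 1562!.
v_37(1562!) = 43

Legendre's formula: v_p(n!) = Σ_{k ≥ 1} ⌊n / p^k⌋. For p = 37, n = 1562, the terms are:
  ⌊1562/37^1⌋ = ⌊1562/37⌋ = 42
  ⌊1562/37^2⌋ = ⌊1562/1369⌋ = 1
(the next term ⌊1562/37^3⌋ = 0, terminating the sum). Summing: v_37(1562!) = 42 + 1 = 43.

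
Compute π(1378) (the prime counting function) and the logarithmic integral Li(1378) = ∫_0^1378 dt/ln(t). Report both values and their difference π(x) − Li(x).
π(1378) = 220;  Li(1378) ≈ 231.03;  π(x) − Li(x) ≈ -11.03.

Direct count of primes ≤ 1378 gives π(1378) = 220. Numerical evaluation of the logarithmic integral gives Li(1378) ≈ 231.03. The difference π(x) − Li(x) ≈ -11.03 is typically negative for small/moderate x (Li(x) overestimates), though Littlewood's theorem shows this sign changes infinitely often.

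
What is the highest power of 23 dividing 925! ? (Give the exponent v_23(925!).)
v_23(925!) = 41

Legendre's formula: v_p(n!) = Σ_{k ≥ 1} ⌊n / p^k⌋. For p = 23, n = 925, the terms are:
  ⌊925/23^1⌋ = ⌊925/23⌋ = 40
  ⌊925/23^2⌋ = ⌊925/529⌋ = 1
(the next term ⌊925/23^3⌋ = 0, terminating the sum). Summing: v_23(925!) = 40 + 1 = 41.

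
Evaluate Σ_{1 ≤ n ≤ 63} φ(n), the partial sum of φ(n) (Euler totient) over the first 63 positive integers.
Σ_{n ≤ 63} φ(n) = 1228

Compute φ(n) for each 1 ≤ n ≤ 63: φ(1) = 1, φ(2) = 1, φ(3) = 2, φ(4) = 2, φ(5) = 4, φ(6) = 2, φ(7) = 6, φ(8) = 4, φ(9) = 6, φ(10) = 4, φ(11) = 10, φ(12) = 4, φ(13) = 12, φ(14) = 6, φ(15) = 8, φ(16) = 8, φ(17) = 16, φ(18) = 6, φ(19) = 18, φ(20) = 8, φ(21) = 12, φ(22) = 10, φ(23) = 22, φ(24) = 8, φ(25) = 20, φ(26) = 12, φ(27) = 18, φ(28) = 12, φ(29) = 28, φ(30) = 8, φ(31) = 30, φ(32) = 16, φ(33) = 20, φ(34) = 16, φ(35) = 24, φ(36) = 12, φ(37) = 36, φ(38) = 18, φ(39) = 24, φ(40) = 16, φ(41) = 40, φ(42) = 12, φ(43) = 42, φ(44) = 20, φ(45) = 24, φ(46) = 22, φ(47) = 46, φ(48) = 16, φ(49) = 42, φ(50) = 20, φ(51) = 32, φ(52) = 24, φ(53) = 52, φ(54) = 18, φ(55) = 40, φ(56) = 24, φ(57) = 36, φ(58) = 28, φ(59) = 58, φ(60) = 16, φ(61) = 60, φ(62) = 30, φ(63) = 36. Summing all 63 values: 1228. (Average order: Σ_{n ≤ x} φ(n) ~ (3/π²) x². For x = 63, (3/π²)·63² ≈ 1206.43.)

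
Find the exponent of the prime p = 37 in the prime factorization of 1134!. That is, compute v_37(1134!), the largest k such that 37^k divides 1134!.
v_37(1134!) = 30

Legendre's formula: v_p(n!) = Σ_{k ≥ 1} ⌊n / p^k⌋. For p = 37, n = 1134, the terms are:
  ⌊1134/37^1⌋ = ⌊1134/37⌋ = 30
(the next term ⌊1134/37^2⌋ = 0, terminating the sum). Summing: v_37(1134!) = 30 = 30.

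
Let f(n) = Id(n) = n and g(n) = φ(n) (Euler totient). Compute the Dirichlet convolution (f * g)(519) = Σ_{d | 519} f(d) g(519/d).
(Id * φ)(519) = 1725

Divisors of 519: [1, 3, 173, 519]. For each d | 519:
  d = 1: Id(1) · φ(519/1) = 1 · 344 = 344
  d = 3: Id(3) · φ(519/3) = 3 · 172 = 516
  d = 173: Id(173) · φ(519/173) = 173 · 2 = 346
  d = 519: Id(519) · φ(519/519) = 519 · 1 = 519
Summing: (Id * φ)(519) = 344 + 516 + 346 + 519 = 1725.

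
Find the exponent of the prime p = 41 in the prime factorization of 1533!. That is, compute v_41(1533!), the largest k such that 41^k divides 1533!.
v_41(1533!) = 37

Legendre's formula: v_p(n!) = Σ_{k ≥ 1} ⌊n / p^k⌋. For p = 41, n = 1533, the terms are:
  ⌊1533/41^1⌋ = ⌊1533/41⌋ = 37
(the next term ⌊1533/41^2⌋ = 0, terminating the sum). Summing: v_41(1533!) = 37 = 37.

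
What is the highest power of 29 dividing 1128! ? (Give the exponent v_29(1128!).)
v_29(1128!) = 39

Legendre's formula: v_p(n!) = Σ_{k ≥ 1} ⌊n / p^k⌋. For p = 29, n = 1128, the terms are:
  ⌊1128/29^1⌋ = ⌊1128/29⌋ = 38
  ⌊1128/29^2⌋ = ⌊1128/841⌋ = 1
(the next term ⌊1128/29^3⌋ = 0, terminating the sum). Summing: v_29(1128!) = 38 + 1 = 39.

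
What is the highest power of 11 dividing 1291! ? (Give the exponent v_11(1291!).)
v_11(1291!) = 127

Legendre's formula: v_p(n!) = Σ_{k ≥ 1} ⌊n / p^k⌋. For p = 11, n = 1291, the terms are:
  ⌊1291/11^1⌋ = ⌊1291/11⌋ = 117
  ⌊1291/11^2⌋ = ⌊1291/121⌋ = 10
(the next term ⌊1291/11^3⌋ = 0, terminating the sum). Summing: v_11(1291!) = 117 + 10 = 127.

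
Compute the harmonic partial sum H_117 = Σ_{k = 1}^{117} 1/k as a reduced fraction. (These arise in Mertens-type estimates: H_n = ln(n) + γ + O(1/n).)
H_117 = 92871598140184128096692969865041386290666258684529/17379782769567790172972927968296006432665936992320

Direct summation: H_117 = 1 + 1/2 + ... + 1/117. The least common denominator is lcm(1, ..., 117) = 955888052326228459513511038256280353796626534577600; over this denominator the numerator is 955888052326228459513511038256280353796626534577600 + 477944026163114229756755519128140176898313267288800 + 318629350775409486504503679418760117932208844859200 + 238972013081557114878377759564070088449156633644400 + 191177610465245691902702207651256070759325306915520 + 159314675387704743252251839709380058966104422429600 + 136555436046604065644787291179468621970946647796800 + 119486006540778557439188879782035044224578316822200 + 106209783591803162168167893139586705977402948286400 + 95588805232622845951351103825628035379662653457760 + 86898913847838950864864639841480032163329684961600 + 79657337693852371626125919854690029483052211214800 + 73529850178940650731808541404329257984355887275200 + 68277718023302032822393645589734310985473323898400 + 63725870155081897300900735883752023586441768971840 + 59743003270389278719594439891017522112289158411100 + 56228708960366379971383002250369432576272149092800 + 53104891795901581084083946569793352988701474143200 + 50309897490854129448079528329277913357717186030400 + 47794402616311422975675551912814017689831326728880 + 45518478682201355214929097059822873990315549265600 + 43449456923919475432432319920740016081664842480800 + 41560350101140367804935262532881754512896805851200 + 39828668846926185813062959927345014741526105607400 + 38235522093049138380540441530251214151865061383104 + 36764925089470325365904270702164628992177943637600 + 35403261197267720722722631046528901992467649428800 + 34138859011651016411196822794867155492736661949200 + 32961656976766498603914173732975184613676777054400 + 31862935077540948650450367941876011793220884485920 + 30835098462136401919790678653428398509568597889600 + 29871501635194639359797219945508761056144579205550 + 28966304615946316954954879947160010721109894987200 + 28114354480183189985691501125184716288136074546400 + 27311087209320813128957458235893724394189329559360 + 26552445897950790542041973284896676494350737071600 + 25834812225033201608473271304223793345854771204800 + 25154948745427064724039764164638956678858593015200 + 24509950059646883577269513801443085994785295758400 + 23897201308155711487837775956407008844915663364440 + 23314342739664108768622220445275130580405525233600 + 22759239341100677607464548529911436995157774632800 + 22229954705261126965430489261773961716200617083200 + 21724728461959737716216159960370008040832421240400 + 21241956718360632433633578627917341195480589657280 + 20780175050570183902467631266440877256448402925600 + 20338043666515499138585341239495326676523968820800 + 19914334423463092906531479963672507370763052803700 + 19507919435229152234969613025638374567278092542400 + 19117761046524569190270220765125607075932530691552 + 18742902986788793323794334083456477525424049697600 + 18382462544735162682952135351082314496088971818800 + 18035623628796763387047378080307176486728802539200 + 17701630598633860361361315523264450996233824714400 + 17379782769567790172972927968296006432665936992320 + 17069429505825508205598411397433577746368330974600 + 16769965830284709816026509443092637785905728676800 + 16480828488383249301957086866487592306838388527200 + 16201492412308956940906966750106446674519093806400 + 15931467538770474325225183970938005896610442242960 + 15670295939774237041205098987807874652403713681600 + 15417549231068200959895339326714199254784298944800 + 15172826227400451738309699019940957996771849755200 + 14935750817597319679898609972754380528072289602775 + 14705970035788130146361708280865851596871177455040 + 14483152307973158477477439973580005360554947493600 + 14266985855615350141992702063526572444725769172800 + 14057177240091594992845750562592358144068037273200 + 13853450033713455934978420844293918170965601950400 + 13655543604660406564478729117946862197094664779680 + 13463212004594767035401563919102540194318683585600 + 13276222948975395271020986642448338247175368535800 + 13094356881181211774157685455565484298583925131200 + 12917406112516600804236635652111896672927385602400 + 12745174031016379460180147176750404717288353794368 + 12577474372713532362019882082319478339429296507600 + 12414130549691278694980662834497147451904240708800 + 12254975029823441788634756900721542997392647879200 + 12099848763623145057133051117168105744261095374400 + 11948600654077855743918887978203504422457831682220 + 11801087065755906907574210348842967330822549809600 + 11657171369832054384311110222637565290202762616800 + 11516723522002752524259169135617835587911163067200 + 11379619670550338803732274264955718497578887316400 + 11245741792073275994276600450073886515254429818560 + 11114977352630563482715244630886980858100308541600 + 10987218992255499534638057910991728204558925684800 + 10862364230979868858108079980185004020416210620200 + 10740315194676724264196753238834610716816028478400 + 10620978359180316216816789313958670597740294828640 + 10504264311277235818829791629189893997765126753600 + 10390087525285091951233815633220438628224201462800 + 10278366154045467306596892884476132836522865963200 + 10169021833257749569292670619747663338261984410400 + 10061979498170825889615905665855582671543437206080 + 9957167211731546453265739981836253685381526401850 + 9854516003363179994984649878930725296872438500800 + 9753959717614576117484806512819187283639046271200 + 9655434871982105651651626649053336907036631662400 + 9558880523262284595135110382562803537966265345776 + 9464238141843846133797138992636439146501252817600 + 9371451493394396661897167041728238762712024848800 + 9280466527439111257412728526760003434918704219200 + 9191231272367581341476067675541157248044485909400 + 9103695736440271042985819411964574798063109853120 + 9017811814398381693523689040153588243364401269600 + 8933533199310546350593561105198881811183425556800 + 8850815299316930180680657761632225498116912357200 + 8769615158956224399206523286754865631161711326400 + 8689891384783895086486463984148003216332968496160 + 8611604075011067202824423768074597781951590401600 + 8534714752912754102799205698716788873184165487300 + 8459186303771933270031071135011330564571916235200 + 8384982915142354908013254721546318892952864338400 + 8312070020228073560987052506576350902579361170240 + 8240414244191624650978543433243796153419194263600 + 8169983353215627859089837933814361998261765252800 = 5107937897710127045318113342577276245986644227649095, so H_117 = 5107937897710127045318113342577276245986644227649095/955888052326228459513511038256280353796626534577600; reducing by gcd(5107937897710127045318113342577276245986644227649095, 955888052326228459513511038256280353796626534577600) = 55 gives 92871598140184128096692969865041386290666258684529/17379782769567790172972927968296006432665936992320 ≈ 5.34366. (The PNT-adjacent estimate ln(117) + γ ≈ 5.33939 matches within O(1/n).)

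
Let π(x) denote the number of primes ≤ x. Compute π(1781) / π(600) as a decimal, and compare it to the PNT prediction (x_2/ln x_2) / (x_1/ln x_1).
π(1781)/π(600) = 275/109 ≈ 2.5229;  PNT prediction ≈ 2.5369.

π(600) = 109 and π(1781) = 275, so π(1781)/π(600) ≈ 2.5229. The PNT-predicted ratio is (1781/ln(1781)) / (600/ln(600)) ≈ 2.5369. The two agree to within a few percent, as expected.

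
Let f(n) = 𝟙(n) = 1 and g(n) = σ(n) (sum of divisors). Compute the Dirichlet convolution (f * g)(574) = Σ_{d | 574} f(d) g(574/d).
(𝟙 * σ)(574) = 1548

Divisors of 574: [1, 2, 7, 14, 41, 82, 287, 574]. For each d | 574:
  d = 1: 𝟙(1) · σ(574/1) = 1 · 1008 = 1008
  d = 2: 𝟙(2) · σ(574/2) = 1 · 336 = 336
  d = 7: 𝟙(7) · σ(574/7) = 1 · 126 = 126
  d = 14: 𝟙(14) · σ(574/14) = 1 · 42 = 42
  d = 41: 𝟙(41) · σ(574/41) = 1 · 24 = 24
  d = 82: 𝟙(82) · σ(574/82) = 1 · 8 = 8
  d = 287: 𝟙(287) · σ(574/287) = 1 · 3 = 3
  d = 574: 𝟙(574) · σ(574/574) = 1 · 1 = 1
Summing: (𝟙 * σ)(574) = 1008 + 336 + 126 + 42 + 24 + 8 + 3 + 1 = 1548.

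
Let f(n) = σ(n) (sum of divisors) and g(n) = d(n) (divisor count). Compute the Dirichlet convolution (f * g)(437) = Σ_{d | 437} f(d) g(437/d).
(σ * d)(437) = 572

Divisors of 437: [1, 19, 23, 437]. For each d | 437:
  d = 1: σ(1) · d(437/1) = 1 · 4 = 4
  d = 19: σ(19) · d(437/19) = 20 · 2 = 40
  d = 23: σ(23) · d(437/23) = 24 · 2 = 48
  d = 437: σ(437) · d(437/437) = 480 · 1 = 480
Summing: (σ * d)(437) = 4 + 40 + 48 + 480 = 572.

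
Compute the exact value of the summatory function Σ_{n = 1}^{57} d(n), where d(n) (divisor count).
Σ_{n ≤ 57} d(n) = 243

Compute d(n) for each 1 ≤ n ≤ 57: d(1) = 1, d(2) = 2, d(3) = 2, d(4) = 3, d(5) = 2, d(6) = 4, d(7) = 2, d(8) = 4, d(9) = 3, d(10) = 4, d(11) = 2, d(12) = 6, d(13) = 2, d(14) = 4, d(15) = 4, d(16) = 5, d(17) = 2, d(18) = 6, d(19) = 2, d(20) = 6, d(21) = 4, d(22) = 4, d(23) = 2, d(24) = 8, d(25) = 3, d(26) = 4, d(27) = 4, d(28) = 6, d(29) = 2, d(30) = 8, d(31) = 2, d(32) = 6, d(33) = 4, d(34) = 4, d(35) = 4, d(36) = 9, d(37) = 2, d(38) = 4, d(39) = 4, d(40) = 8, d(41) = 2, d(42) = 8, d(43) = 2, d(44) = 6, d(45) = 6, d(46) = 4, d(47) = 2, d(48) = 10, d(49) = 3, d(50) = 6, d(51) = 4, d(52) = 6, d(53) = 2, d(54) = 8, d(55) = 4, d(56) = 8, d(57) = 4. Summing all 57 values: 243. (Dirichlet's divisor formula: Σ_{n ≤ x} d(n) = x ln(x) + (2γ − 1) x + O(√x). For x = 57, the asymptotic estimate is ≈ 239.26.)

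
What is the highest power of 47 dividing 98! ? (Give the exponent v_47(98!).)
v_47(98!) = 2

Legendre's formula: v_p(n!) = Σ_{k ≥ 1} ⌊n / p^k⌋. For p = 47, n = 98, the terms are:
  ⌊98/47^1⌋ = ⌊98/47⌋ = 2
(the next term ⌊98/47^2⌋ = 0, terminating the sum). Summing: v_47(98!) = 2 = 2.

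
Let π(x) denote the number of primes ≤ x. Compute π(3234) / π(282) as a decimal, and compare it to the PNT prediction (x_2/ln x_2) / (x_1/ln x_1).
π(3234)/π(282) = 457/60 ≈ 7.6167;  PNT prediction ≈ 8.0062.

π(282) = 60 and π(3234) = 457, so π(3234)/π(282) ≈ 7.6167. The PNT-predicted ratio is (3234/ln(3234)) / (282/ln(282)) ≈ 8.0062. The two agree to within a few percent, as expected.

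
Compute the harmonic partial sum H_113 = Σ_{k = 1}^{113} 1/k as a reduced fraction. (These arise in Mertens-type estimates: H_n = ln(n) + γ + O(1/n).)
H_113 = 92269644494133624806164448254219916691626018956801/17379782769567790172972927968296006432665936992320

Direct summation: H_113 = 1 + 1/2 + ... + 1/113. The least common denominator is lcm(1, ..., 113) = 955888052326228459513511038256280353796626534577600; over this denominator the numerator is 955888052326228459513511038256280353796626534577600 + 477944026163114229756755519128140176898313267288800 + 318629350775409486504503679418760117932208844859200 + 238972013081557114878377759564070088449156633644400 + 191177610465245691902702207651256070759325306915520 + 159314675387704743252251839709380058966104422429600 + 136555436046604065644787291179468621970946647796800 + 119486006540778557439188879782035044224578316822200 + 106209783591803162168167893139586705977402948286400 + 95588805232622845951351103825628035379662653457760 + 86898913847838950864864639841480032163329684961600 + 79657337693852371626125919854690029483052211214800 + 73529850178940650731808541404329257984355887275200 + 68277718023302032822393645589734310985473323898400 + 63725870155081897300900735883752023586441768971840 + 59743003270389278719594439891017522112289158411100 + 56228708960366379971383002250369432576272149092800 + 53104891795901581084083946569793352988701474143200 + 50309897490854129448079528329277913357717186030400 + 47794402616311422975675551912814017689831326728880 + 45518478682201355214929097059822873990315549265600 + 43449456923919475432432319920740016081664842480800 + 41560350101140367804935262532881754512896805851200 + 39828668846926185813062959927345014741526105607400 + 38235522093049138380540441530251214151865061383104 + 36764925089470325365904270702164628992177943637600 + 35403261197267720722722631046528901992467649428800 + 34138859011651016411196822794867155492736661949200 + 32961656976766498603914173732975184613676777054400 + 31862935077540948650450367941876011793220884485920 + 30835098462136401919790678653428398509568597889600 + 29871501635194639359797219945508761056144579205550 + 28966304615946316954954879947160010721109894987200 + 28114354480183189985691501125184716288136074546400 + 27311087209320813128957458235893724394189329559360 + 26552445897950790542041973284896676494350737071600 + 25834812225033201608473271304223793345854771204800 + 25154948745427064724039764164638956678858593015200 + 24509950059646883577269513801443085994785295758400 + 23897201308155711487837775956407008844915663364440 + 23314342739664108768622220445275130580405525233600 + 22759239341100677607464548529911436995157774632800 + 22229954705261126965430489261773961716200617083200 + 21724728461959737716216159960370008040832421240400 + 21241956718360632433633578627917341195480589657280 + 20780175050570183902467631266440877256448402925600 + 20338043666515499138585341239495326676523968820800 + 19914334423463092906531479963672507370763052803700 + 19507919435229152234969613025638374567278092542400 + 19117761046524569190270220765125607075932530691552 + 18742902986788793323794334083456477525424049697600 + 18382462544735162682952135351082314496088971818800 + 18035623628796763387047378080307176486728802539200 + 17701630598633860361361315523264450996233824714400 + 17379782769567790172972927968296006432665936992320 + 17069429505825508205598411397433577746368330974600 + 16769965830284709816026509443092637785905728676800 + 16480828488383249301957086866487592306838388527200 + 16201492412308956940906966750106446674519093806400 + 15931467538770474325225183970938005896610442242960 + 15670295939774237041205098987807874652403713681600 + 15417549231068200959895339326714199254784298944800 + 15172826227400451738309699019940957996771849755200 + 14935750817597319679898609972754380528072289602775 + 14705970035788130146361708280865851596871177455040 + 14483152307973158477477439973580005360554947493600 + 14266985855615350141992702063526572444725769172800 + 14057177240091594992845750562592358144068037273200 + 13853450033713455934978420844293918170965601950400 + 13655543604660406564478729117946862197094664779680 + 13463212004594767035401563919102540194318683585600 + 13276222948975395271020986642448338247175368535800 + 13094356881181211774157685455565484298583925131200 + 12917406112516600804236635652111896672927385602400 + 12745174031016379460180147176750404717288353794368 + 12577474372713532362019882082319478339429296507600 + 12414130549691278694980662834497147451904240708800 + 12254975029823441788634756900721542997392647879200 + 12099848763623145057133051117168105744261095374400 + 11948600654077855743918887978203504422457831682220 + 11801087065755906907574210348842967330822549809600 + 11657171369832054384311110222637565290202762616800 + 11516723522002752524259169135617835587911163067200 + 11379619670550338803732274264955718497578887316400 + 11245741792073275994276600450073886515254429818560 + 11114977352630563482715244630886980858100308541600 + 10987218992255499534638057910991728204558925684800 + 10862364230979868858108079980185004020416210620200 + 10740315194676724264196753238834610716816028478400 + 10620978359180316216816789313958670597740294828640 + 10504264311277235818829791629189893997765126753600 + 10390087525285091951233815633220438628224201462800 + 10278366154045467306596892884476132836522865963200 + 10169021833257749569292670619747663338261984410400 + 10061979498170825889615905665855582671543437206080 + 9957167211731546453265739981836253685381526401850 + 9854516003363179994984649878930725296872438500800 + 9753959717614576117484806512819187283639046271200 + 9655434871982105651651626649053336907036631662400 + 9558880523262284595135110382562803537966265345776 + 9464238141843846133797138992636439146501252817600 + 9371451493394396661897167041728238762712024848800 + 9280466527439111257412728526760003434918704219200 + 9191231272367581341476067675541157248044485909400 + 9103695736440271042985819411964574798063109853120 + 9017811814398381693523689040153588243364401269600 + 8933533199310546350593561105198881811183425556800 + 8850815299316930180680657761632225498116912357200 + 8769615158956224399206523286754865631161711326400 + 8689891384783895086486463984148003216332968496160 + 8611604075011067202824423768074597781951590401600 + 8534714752912754102799205698716788873184165487300 + 8459186303771933270031071135011330564571916235200 = 5074830447177349364339044653982095418039431042624055, so H_113 = 5074830447177349364339044653982095418039431042624055/955888052326228459513511038256280353796626534577600; reducing by gcd(5074830447177349364339044653982095418039431042624055, 955888052326228459513511038256280353796626534577600) = 55 gives 92269644494133624806164448254219916691626018956801/17379782769567790172972927968296006432665936992320 ≈ 5.30902. (The PNT-adjacent estimate ln(113) + γ ≈ 5.30460 matches within O(1/n).)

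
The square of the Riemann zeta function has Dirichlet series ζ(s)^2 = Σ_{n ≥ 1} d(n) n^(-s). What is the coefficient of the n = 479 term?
d(479) = 2

ζ(s)^2 = (Σ 1/m^s)(Σ 1/k^s). The coefficient of 1/n^s in the product is the number of ordered pairs (m, k) with mk = n, which equals d(n). For n = 479, divisors are [1, 479], so d(479) = 2.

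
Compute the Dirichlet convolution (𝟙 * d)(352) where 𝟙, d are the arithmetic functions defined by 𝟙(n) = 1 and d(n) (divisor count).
(𝟙 * d)(352) = 63

Divisors of 352: [1, 2, 4, 8, 11, 16, 22, 32, 44, 88, 176, 352]. For each d | 352:
  d = 1: 𝟙(1) · d(352/1) = 1 · 12 = 12
  d = 2: 𝟙(2) · d(352/2) = 1 · 10 = 10
  d = 4: 𝟙(4) · d(352/4) = 1 · 8 = 8
  d = 8: 𝟙(8) · d(352/8) = 1 · 6 = 6
  d = 11: 𝟙(11) · d(352/11) = 1 · 6 = 6
  d = 16: 𝟙(16) · d(352/16) = 1 · 4 = 4
  d = 22: 𝟙(22) · d(352/22) = 1 · 5 = 5
  d = 32: 𝟙(32) · d(352/32) = 1 · 2 = 2
  d = 44: 𝟙(44) · d(352/44) = 1 · 4 = 4
  d = 88: 𝟙(88) · d(352/88) = 1 · 3 = 3
  d = 176: 𝟙(176) · d(352/176) = 1 · 2 = 2
  d = 352: 𝟙(352) · d(352/352) = 1 · 1 = 1
Summing: (𝟙 * d)(352) = 12 + 10 + 8 + 6 + 6 + 4 + 5 + 2 + 4 + 3 + 2 + 1 = 63.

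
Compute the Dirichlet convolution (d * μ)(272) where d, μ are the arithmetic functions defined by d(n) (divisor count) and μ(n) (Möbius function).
(d * μ)(272) = 1

Divisors of 272: [1, 2, 4, 8, 16, 17, 34, 68, 136, 272]. For each d | 272:
  d = 1: d(1) · μ(272/1) = 1 · 0 = 0
  d = 2: d(2) · μ(272/2) = 2 · 0 = 0
  d = 4: d(4) · μ(272/4) = 3 · 0 = 0
  d = 8: d(8) · μ(272/8) = 4 · 1 = 4
  d = 16: d(16) · μ(272/16) = 5 · -1 = -5
  d = 17: d(17) · μ(272/17) = 2 · 0 = 0
  d = 34: d(34) · μ(272/34) = 4 · 0 = 0
  d = 68: d(68) · μ(272/68) = 6 · 0 = 0
  d = 136: d(136) · μ(272/136) = 8 · -1 = -8
  d = 272: d(272) · μ(272/272) = 10 · 1 = 10
Summing: (d * μ)(272) = 0 + 0 + 0 + 4 + -5 + 0 + 0 + 0 + -8 + 10 = 1.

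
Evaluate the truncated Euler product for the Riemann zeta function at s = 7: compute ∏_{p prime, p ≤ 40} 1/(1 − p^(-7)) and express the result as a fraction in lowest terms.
∏ = 390612576496222063474132638651406606464249171649995563732972174614898335928125/387378248056510136247638717957281013418108703654497719879651674737546587052032

The primes p ≤ 40 are [2, 3, 5, 7, 11, 13, 17, 19, 23, 29, 31, 37]. For each prime, (1 − 1/p^7)^(-1) = p^7 / (p^7 − 1). The product is (1 − 1/2^7)^(-1), (1 − 1/3^7)^(-1), (1 − 1/5^7)^(-1), (1 − 1/7^7)^(-1), (1 − 1/11^7)^(-1), (1 − 1/13^7)^(-1), (1 − 1/17^7)^(-1), (1 − 1/19^7)^(-1), (1 − 1/23^7)^(-1), (1 − 1/29^7)^(-1), (1 − 1/31^7)^(-1), (1 − 1/37^7)^(-1) = ∏ p^7 / (p^7 − 1) = 390612576496222063474132638651406606464249171649995563732972174614898335928125/387378248056510136247638717957281013418108703654497719879651674737546587052032.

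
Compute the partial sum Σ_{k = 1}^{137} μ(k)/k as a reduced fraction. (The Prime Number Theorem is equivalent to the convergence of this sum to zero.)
Σ μ(k)/k = -16600694851544658808049622411527369069912658611321/36023908815105000242838968099460216033691851270505155

Values of μ(k) for 1 ≤ k ≤ 137: μ(1) = 1, μ(2) = -1, μ(3) = -1, μ(5) = -1, μ(6) = 1, μ(7) = -1, μ(10) = 1, μ(11) = -1, μ(13) = -1, μ(14) = 1, μ(15) = 1, μ(17) = -1, μ(19) = -1, μ(21) = 1, μ(22) = 1, μ(23) = -1, μ(26) = 1, μ(29) = -1, μ(30) = -1, μ(31) = -1, μ(33) = 1, μ(34) = 1, μ(35) = 1, μ(37) = -1, μ(38) = 1, μ(39) = 1, μ(41) = -1, μ(42) = -1, μ(43) = -1, μ(46) = 1, μ(47) = -1, μ(51) = 1, μ(53) = -1, μ(55) = 1, μ(57) = 1, μ(58) = 1, μ(59) = -1, μ(61) = -1, μ(62) = 1, μ(65) = 1, μ(66) = -1, μ(67) = -1, μ(69) = 1, μ(70) = -1, μ(71) = -1, μ(73) = -1, μ(74) = 1, μ(77) = 1, μ(78) = -1, μ(79) = -1, μ(82) = 1, μ(83) = -1, μ(85) = 1, μ(86) = 1, μ(87) = 1, μ(89) = -1, μ(91) = 1, μ(93) = 1, μ(94) = 1, μ(95) = 1, μ(97) = -1, μ(101) = -1, μ(102) = -1, μ(103) = -1, μ(105) = -1, μ(106) = 1, μ(107) = -1, μ(109) = -1, μ(110) = -1, μ(111) = 1, μ(113) = -1, μ(114) = -1, μ(115) = 1, μ(118) = 1, μ(119) = 1, μ(122) = 1, μ(123) = 1, μ(127) = -1, μ(129) = 1, μ(130) = -1, μ(131) = -1, μ(133) = 1, μ(134) = 1, μ(137) = -1, with μ = 0 on non-squarefree integers. Summing μ(k)/k for k where μ(k) ≠ 0 gives -16600694851544658808049622411527369069912658611321/36023908815105000242838968099460216033691851270505155 ≈ -0.0005. (PNT ⟺ this sum → 0 as n → ∞.)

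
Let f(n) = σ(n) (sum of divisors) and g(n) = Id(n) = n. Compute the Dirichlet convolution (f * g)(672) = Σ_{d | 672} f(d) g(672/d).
(σ * Id)(672) = 33705

Divisors of 672: [1, 2, 3, 4, 6, 7, 8, 12, 14, 16, 21, 24, 28, 32, 42, 48, 56, 84, 96, 112, 168, 224, 336, 672]. For each d | 672:
  d = 1: σ(1) · Id(672/1) = 1 · 672 = 672
  d = 2: σ(2) · Id(672/2) = 3 · 336 = 1008
  d = 3: σ(3) · Id(672/3) = 4 · 224 = 896
  d = 4: σ(4) · Id(672/4) = 7 · 168 = 1176
  d = 6: σ(6) · Id(672/6) = 12 · 112 = 1344
  d = 7: σ(7) · Id(672/7) = 8 · 96 = 768
  d = 8: σ(8) · Id(672/8) = 15 · 84 = 1260
  d = 12: σ(12) · Id(672/12) = 28 · 56 = 1568
  d = 14: σ(14) · Id(672/14) = 24 · 48 = 1152
  d = 16: σ(16) · Id(672/16) = 31 · 42 = 1302
  d = 21: σ(21) · Id(672/21) = 32 · 32 = 1024
  d = 24: σ(24) · Id(672/24) = 60 · 28 = 1680
  d = 28: σ(28) · Id(672/28) = 56 · 24 = 1344
  d = 32: σ(32) · Id(672/32) = 63 · 21 = 1323
  d = 42: σ(42) · Id(672/42) = 96 · 16 = 1536
  d = 48: σ(48) · Id(672/48) = 124 · 14 = 1736
  d = 56: σ(56) · Id(672/56) = 120 · 12 = 1440
  d = 84: σ(84) · Id(672/84) = 224 · 8 = 1792
  d = 96: σ(96) · Id(672/96) = 252 · 7 = 1764
  d = 112: σ(112) · Id(672/112) = 248 · 6 = 1488
  d = 168: σ(168) · Id(672/168) = 480 · 4 = 1920
  d = 224: σ(224) · Id(672/224) = 504 · 3 = 1512
  d = 336: σ(336) · Id(672/336) = 992 · 2 = 1984
  d = 672: σ(672) · Id(672/672) = 2016 · 1 = 2016
Summing: (σ * Id)(672) = 672 + 1008 + 896 + 1176 + 1344 + 768 + 1260 + 1568 + 1152 + 1302 + 1024 + 1680 + 1344 + 1323 + 1536 + 1736 + 1440 + 1792 + 1764 + 1488 + 1920 + 1512 + 1984 + 2016 = 33705.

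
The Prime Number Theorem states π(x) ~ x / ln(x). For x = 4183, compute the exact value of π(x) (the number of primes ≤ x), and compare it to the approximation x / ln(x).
π(4183) = 574;  x/ln(x) ≈ 501.63;  relative error ≈ 12.61%.

Directly count primes up to 4183: π(4183) = 574. The PNT approximation gives 4183/ln(4183) ≈ 4183/8.33878 ≈ 501.63. Relative error (π(x) − x/ln(x)) / π(x) ≈ 12.61%; the approximation is known to undercount slightly (Li(x) is a better estimate).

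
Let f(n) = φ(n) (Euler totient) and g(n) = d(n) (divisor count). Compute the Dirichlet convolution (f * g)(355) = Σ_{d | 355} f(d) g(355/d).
(φ * d)(355) = 432

Divisors of 355: [1, 5, 71, 355]. For each d | 355:
  d = 1: φ(1) · d(355/1) = 1 · 4 = 4
  d = 5: φ(5) · d(355/5) = 4 · 2 = 8
  d = 71: φ(71) · d(355/71) = 70 · 2 = 140
  d = 355: φ(355) · d(355/355) = 280 · 1 = 280
Summing: (φ * d)(355) = 4 + 8 + 140 + 280 = 432.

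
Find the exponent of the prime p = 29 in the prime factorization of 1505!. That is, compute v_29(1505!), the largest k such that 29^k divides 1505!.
v_29(1505!) = 52

Legendre's formula: v_p(n!) = Σ_{k ≥ 1} ⌊n / p^k⌋. For p = 29, n = 1505, the terms are:
  ⌊1505/29^1⌋ = ⌊1505/29⌋ = 51
  ⌊1505/29^2⌋ = ⌊1505/841⌋ = 1
(the next term ⌊1505/29^3⌋ = 0, terminating the sum). Summing: v_29(1505!) = 51 + 1 = 52.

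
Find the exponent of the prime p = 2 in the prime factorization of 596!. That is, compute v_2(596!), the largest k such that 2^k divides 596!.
v_2(596!) = 592

Legendre's formula: v_p(n!) = Σ_{k ≥ 1} ⌊n / p^k⌋. For p = 2, n = 596, the terms are:
  ⌊596/2^1⌋ = ⌊596/2⌋ = 298
  ⌊596/2^2⌋ = ⌊596/4⌋ = 149
  ⌊596/2^3⌋ = ⌊596/8⌋ = 74
  ⌊596/2^4⌋ = ⌊596/16⌋ = 37
  ⌊596/2^5⌋ = ⌊596/32⌋ = 18
  ⌊596/2^6⌋ = ⌊596/64⌋ = 9
  ⌊596/2^7⌋ = ⌊596/128⌋ = 4
  ⌊596/2^8⌋ = ⌊596/256⌋ = 2
  ⌊596/2^9⌋ = ⌊596/512⌋ = 1
(the next term ⌊596/2^10⌋ = 0, terminating the sum). Summing: v_2(596!) = 298 + 149 + 74 + 37 + 18 + 9 + 4 + 2 + 1 = 592.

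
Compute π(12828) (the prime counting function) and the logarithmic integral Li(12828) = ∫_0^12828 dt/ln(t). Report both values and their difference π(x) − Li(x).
π(12828) = 1529;  Li(12828) ≈ 1548.94;  π(x) − Li(x) ≈ -19.94.

Direct count of primes ≤ 12828 gives π(12828) = 1529. Numerical evaluation of the logarithmic integral gives Li(12828) ≈ 1548.94. The difference π(x) − Li(x) ≈ -19.94 is typically negative for small/moderate x (Li(x) overestimates), though Littlewood's theorem shows this sign changes infinitely often.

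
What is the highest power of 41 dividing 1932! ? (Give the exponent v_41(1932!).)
v_41(1932!) = 48

Legendre's formula: v_p(n!) = Σ_{k ≥ 1} ⌊n / p^k⌋. For p = 41, n = 1932, the terms are:
  ⌊1932/41^1⌋ = ⌊1932/41⌋ = 47
  ⌊1932/41^2⌋ = ⌊1932/1681⌋ = 1
(the next term ⌊1932/41^3⌋ = 0, terminating the sum). Summing: v_41(1932!) = 47 + 1 = 48.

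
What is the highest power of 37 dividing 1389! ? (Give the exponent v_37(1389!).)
v_37(1389!) = 38

Legendre's formula: v_p(n!) = Σ_{k ≥ 1} ⌊n / p^k⌋. For p = 37, n = 1389, the terms are:
  ⌊1389/37^1⌋ = ⌊1389/37⌋ = 37
  ⌊1389/37^2⌋ = ⌊1389/1369⌋ = 1
(the next term ⌊1389/37^3⌋ = 0, terminating the sum). Summing: v_37(1389!) = 37 + 1 = 38.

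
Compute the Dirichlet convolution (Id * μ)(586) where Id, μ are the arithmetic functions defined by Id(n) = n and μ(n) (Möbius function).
(Id * μ)(586) = 292

Divisors of 586: [1, 2, 293, 586]. For each d | 586:
  d = 1: Id(1) · μ(586/1) = 1 · 1 = 1
  d = 2: Id(2) · μ(586/2) = 2 · -1 = -2
  d = 293: Id(293) · μ(586/293) = 293 · -1 = -293
  d = 586: Id(586) · μ(586/586) = 586 · 1 = 586
Summing: (Id * μ)(586) = 1 + -2 + -293 + 586 = 292.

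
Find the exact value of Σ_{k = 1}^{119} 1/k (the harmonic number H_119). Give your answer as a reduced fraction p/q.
H_119 = 93164933029543732588289222815367988877515840444049/17379782769567790172972927968296006432665936992320

Direct summation: H_119 = 1 + 1/2 + ... + 1/119. The least common denominator is lcm(1, ..., 119) = 955888052326228459513511038256280353796626534577600; over this denominator the numerator is 955888052326228459513511038256280353796626534577600 + 477944026163114229756755519128140176898313267288800 + 318629350775409486504503679418760117932208844859200 + 238972013081557114878377759564070088449156633644400 + 191177610465245691902702207651256070759325306915520 + 159314675387704743252251839709380058966104422429600 + 136555436046604065644787291179468621970946647796800 + 119486006540778557439188879782035044224578316822200 + 106209783591803162168167893139586705977402948286400 + 95588805232622845951351103825628035379662653457760 + 86898913847838950864864639841480032163329684961600 + 79657337693852371626125919854690029483052211214800 + 73529850178940650731808541404329257984355887275200 + 68277718023302032822393645589734310985473323898400 + 63725870155081897300900735883752023586441768971840 + 59743003270389278719594439891017522112289158411100 + 56228708960366379971383002250369432576272149092800 + 53104891795901581084083946569793352988701474143200 + 50309897490854129448079528329277913357717186030400 + 47794402616311422975675551912814017689831326728880 + 45518478682201355214929097059822873990315549265600 + 43449456923919475432432319920740016081664842480800 + 41560350101140367804935262532881754512896805851200 + 39828668846926185813062959927345014741526105607400 + 38235522093049138380540441530251214151865061383104 + 36764925089470325365904270702164628992177943637600 + 35403261197267720722722631046528901992467649428800 + 34138859011651016411196822794867155492736661949200 + 32961656976766498603914173732975184613676777054400 + 31862935077540948650450367941876011793220884485920 + 30835098462136401919790678653428398509568597889600 + 29871501635194639359797219945508761056144579205550 + 28966304615946316954954879947160010721109894987200 + 28114354480183189985691501125184716288136074546400 + 27311087209320813128957458235893724394189329559360 + 26552445897950790542041973284896676494350737071600 + 25834812225033201608473271304223793345854771204800 + 25154948745427064724039764164638956678858593015200 + 24509950059646883577269513801443085994785295758400 + 23897201308155711487837775956407008844915663364440 + 23314342739664108768622220445275130580405525233600 + 22759239341100677607464548529911436995157774632800 + 22229954705261126965430489261773961716200617083200 + 21724728461959737716216159960370008040832421240400 + 21241956718360632433633578627917341195480589657280 + 20780175050570183902467631266440877256448402925600 + 20338043666515499138585341239495326676523968820800 + 19914334423463092906531479963672507370763052803700 + 19507919435229152234969613025638374567278092542400 + 19117761046524569190270220765125607075932530691552 + 18742902986788793323794334083456477525424049697600 + 18382462544735162682952135351082314496088971818800 + 18035623628796763387047378080307176486728802539200 + 17701630598633860361361315523264450996233824714400 + 17379782769567790172972927968296006432665936992320 + 17069429505825508205598411397433577746368330974600 + 16769965830284709816026509443092637785905728676800 + 16480828488383249301957086866487592306838388527200 + 16201492412308956940906966750106446674519093806400 + 15931467538770474325225183970938005896610442242960 + 15670295939774237041205098987807874652403713681600 + 15417549231068200959895339326714199254784298944800 + 15172826227400451738309699019940957996771849755200 + 14935750817597319679898609972754380528072289602775 + 14705970035788130146361708280865851596871177455040 + 14483152307973158477477439973580005360554947493600 + 14266985855615350141992702063526572444725769172800 + 14057177240091594992845750562592358144068037273200 + 13853450033713455934978420844293918170965601950400 + 13655543604660406564478729117946862197094664779680 + 13463212004594767035401563919102540194318683585600 + 13276222948975395271020986642448338247175368535800 + 13094356881181211774157685455565484298583925131200 + 12917406112516600804236635652111896672927385602400 + 12745174031016379460180147176750404717288353794368 + 12577474372713532362019882082319478339429296507600 + 12414130549691278694980662834497147451904240708800 + 12254975029823441788634756900721542997392647879200 + 12099848763623145057133051117168105744261095374400 + 11948600654077855743918887978203504422457831682220 + 11801087065755906907574210348842967330822549809600 + 11657171369832054384311110222637565290202762616800 + 11516723522002752524259169135617835587911163067200 + 11379619670550338803732274264955718497578887316400 + 11245741792073275994276600450073886515254429818560 + 11114977352630563482715244630886980858100308541600 + 10987218992255499534638057910991728204558925684800 + 10862364230979868858108079980185004020416210620200 + 10740315194676724264196753238834610716816028478400 + 10620978359180316216816789313958670597740294828640 + 10504264311277235818829791629189893997765126753600 + 10390087525285091951233815633220438628224201462800 + 10278366154045467306596892884476132836522865963200 + 10169021833257749569292670619747663338261984410400 + 10061979498170825889615905665855582671543437206080 + 9957167211731546453265739981836253685381526401850 + 9854516003363179994984649878930725296872438500800 + 9753959717614576117484806512819187283639046271200 + 9655434871982105651651626649053336907036631662400 + 9558880523262284595135110382562803537966265345776 + 9464238141843846133797138992636439146501252817600 + 9371451493394396661897167041728238762712024848800 + 9280466527439111257412728526760003434918704219200 + 9191231272367581341476067675541157248044485909400 + 9103695736440271042985819411964574798063109853120 + 9017811814398381693523689040153588243364401269600 + 8933533199310546350593561105198881811183425556800 + 8850815299316930180680657761632225498116912357200 + 8769615158956224399206523286754865631161711326400 + 8689891384783895086486463984148003216332968496160 + 8611604075011067202824423768074597781951590401600 + 8534714752912754102799205698716788873184165487300 + 8459186303771933270031071135011330564571916235200 + 8384982915142354908013254721546318892952864338400 + 8312070020228073560987052506576350902579361170240 + 8240414244191624650978543433243796153419194263600 + 8169983353215627859089837933814361998261765252800 + 8100746206154478470453483375053223337259546903200 + 8032672708623768567340428892909918939467449870400 = 5124071316624905292355907254845239388263371224422695, so H_119 = 5124071316624905292355907254845239388263371224422695/955888052326228459513511038256280353796626534577600; reducing by gcd(5124071316624905292355907254845239388263371224422695, 955888052326228459513511038256280353796626534577600) = 55 gives 93164933029543732588289222815367988877515840444049/17379782769567790172972927968296006432665936992320 ≈ 5.36053. (The PNT-adjacent estimate ln(119) + γ ≈ 5.35634 matches within O(1/n).)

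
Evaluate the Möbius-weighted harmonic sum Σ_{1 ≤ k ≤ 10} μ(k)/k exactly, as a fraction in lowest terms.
Σ μ(k)/k = 19/210

Values of μ(k) for 1 ≤ k ≤ 10: μ(1) = 1, μ(2) = -1, μ(3) = -1, μ(5) = -1, μ(6) = 1, μ(7) = -1, μ(10) = 1, with μ = 0 on non-squarefree integers. Summing μ(k)/k for k where μ(k) ≠ 0 gives 19/210 ≈ 0.0905. (PNT ⟺ this sum → 0 as n → ∞.)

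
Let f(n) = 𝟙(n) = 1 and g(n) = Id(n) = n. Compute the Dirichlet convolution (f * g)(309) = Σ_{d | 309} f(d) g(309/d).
(𝟙 * Id)(309) = 416

Divisors of 309: [1, 3, 103, 309]. For each d | 309:
  d = 1: 𝟙(1) · Id(309/1) = 1 · 309 = 309
  d = 3: 𝟙(3) · Id(309/3) = 1 · 103 = 103
  d = 103: 𝟙(103) · Id(309/103) = 1 · 3 = 3
  d = 309: 𝟙(309) · Id(309/309) = 1 · 1 = 1
Summing: (𝟙 * Id)(309) = 309 + 103 + 3 + 1 = 416.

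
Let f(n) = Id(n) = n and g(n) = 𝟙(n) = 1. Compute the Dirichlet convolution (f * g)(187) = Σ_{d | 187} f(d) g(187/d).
(Id * 𝟙)(187) = 216

Divisors of 187: [1, 11, 17, 187]. For each d | 187:
  d = 1: Id(1) · 𝟙(187/1) = 1 · 1 = 1
  d = 11: Id(11) · 𝟙(187/11) = 11 · 1 = 11
  d = 17: Id(17) · 𝟙(187/17) = 17 · 1 = 17
  d = 187: Id(187) · 𝟙(187/187) = 187 · 1 = 187
Summing: (Id * 𝟙)(187) = 1 + 11 + 17 + 187 = 216.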